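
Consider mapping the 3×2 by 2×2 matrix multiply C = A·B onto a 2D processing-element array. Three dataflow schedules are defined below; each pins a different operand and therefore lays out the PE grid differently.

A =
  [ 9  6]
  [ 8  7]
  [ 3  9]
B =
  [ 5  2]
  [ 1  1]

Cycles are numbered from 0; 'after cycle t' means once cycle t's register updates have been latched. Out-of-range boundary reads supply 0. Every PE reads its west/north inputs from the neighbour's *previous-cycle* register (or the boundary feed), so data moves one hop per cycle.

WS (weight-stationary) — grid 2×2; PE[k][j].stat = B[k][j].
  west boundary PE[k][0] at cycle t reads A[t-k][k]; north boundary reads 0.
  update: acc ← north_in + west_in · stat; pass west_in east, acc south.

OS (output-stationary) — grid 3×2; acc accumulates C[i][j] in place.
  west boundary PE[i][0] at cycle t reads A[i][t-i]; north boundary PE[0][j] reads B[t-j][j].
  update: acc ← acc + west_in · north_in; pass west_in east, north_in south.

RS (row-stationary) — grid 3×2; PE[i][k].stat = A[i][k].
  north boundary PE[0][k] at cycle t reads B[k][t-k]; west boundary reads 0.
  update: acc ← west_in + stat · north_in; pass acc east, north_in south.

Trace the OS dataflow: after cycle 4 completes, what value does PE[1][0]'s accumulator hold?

OS on a 3×2 grid — tracing PE[1][0] and its feeders:
  0: (0,0).acc=45  regs=<9,5>
  0: (1,0).acc=0  regs=<0,0>
  1: (0,0).acc=51  regs=<6,1>
  1: (1,0).acc=40  regs=<8,5>
  2: (0,0).acc=51  regs=<0,0>
  2: (1,0).acc=47  regs=<7,1>
  3: (0,0).acc=51  regs=<0,0>
  3: (1,0).acc=47  regs=<0,0>
  4: (0,0).acc=51  regs=<0,0>
  4: (1,0).acc=47  regs=<0,0>

PE[1][0].acc = 47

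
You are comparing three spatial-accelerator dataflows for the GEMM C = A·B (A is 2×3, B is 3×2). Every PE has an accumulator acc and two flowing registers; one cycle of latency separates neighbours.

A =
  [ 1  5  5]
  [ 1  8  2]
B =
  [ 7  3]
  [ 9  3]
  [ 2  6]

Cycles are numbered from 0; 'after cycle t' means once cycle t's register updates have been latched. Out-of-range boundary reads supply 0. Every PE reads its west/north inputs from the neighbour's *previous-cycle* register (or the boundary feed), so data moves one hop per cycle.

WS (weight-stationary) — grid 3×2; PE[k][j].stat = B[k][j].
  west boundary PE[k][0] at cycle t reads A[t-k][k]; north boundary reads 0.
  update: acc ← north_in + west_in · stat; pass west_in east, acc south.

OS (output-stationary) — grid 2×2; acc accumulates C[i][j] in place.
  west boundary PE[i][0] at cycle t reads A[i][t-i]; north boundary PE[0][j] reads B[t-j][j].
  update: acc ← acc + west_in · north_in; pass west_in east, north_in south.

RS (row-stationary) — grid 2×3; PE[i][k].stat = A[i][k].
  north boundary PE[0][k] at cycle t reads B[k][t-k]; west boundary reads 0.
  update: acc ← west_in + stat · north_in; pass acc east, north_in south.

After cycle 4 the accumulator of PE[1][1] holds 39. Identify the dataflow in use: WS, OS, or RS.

WS [3×2] PE[1][1] across cycles:
  c0 r1c1: 0 / 0 / 0
  c1 r1c1: 0 / 0 / 0
  c2 r1c1: 18 / 5 / 18
  c3 r1c1: 27 / 8 / 27
  c4 r1c1: 0 / 0 / 0
OS [2×2] PE[1][1] across cycles:
  c0 r1c1: 0 / 0 / 0
  c1 r1c1: 0 / 0 / 0
  c2 r1c1: 3 / 1 / 3
  c3 r1c1: 27 / 8 / 3
  c4 r1c1: 39 / 2 / 6
RS [2×3] PE[1][1] across cycles:
  c0 r1c1: 0 / 0 / 0
  c1 r1c1: 0 / 0 / 0
  c2 r1c1: 79 / 79 / 9
  c3 r1c1: 27 / 27 / 3
  c4 r1c1: 0 / 0 / 0

dataflow = OS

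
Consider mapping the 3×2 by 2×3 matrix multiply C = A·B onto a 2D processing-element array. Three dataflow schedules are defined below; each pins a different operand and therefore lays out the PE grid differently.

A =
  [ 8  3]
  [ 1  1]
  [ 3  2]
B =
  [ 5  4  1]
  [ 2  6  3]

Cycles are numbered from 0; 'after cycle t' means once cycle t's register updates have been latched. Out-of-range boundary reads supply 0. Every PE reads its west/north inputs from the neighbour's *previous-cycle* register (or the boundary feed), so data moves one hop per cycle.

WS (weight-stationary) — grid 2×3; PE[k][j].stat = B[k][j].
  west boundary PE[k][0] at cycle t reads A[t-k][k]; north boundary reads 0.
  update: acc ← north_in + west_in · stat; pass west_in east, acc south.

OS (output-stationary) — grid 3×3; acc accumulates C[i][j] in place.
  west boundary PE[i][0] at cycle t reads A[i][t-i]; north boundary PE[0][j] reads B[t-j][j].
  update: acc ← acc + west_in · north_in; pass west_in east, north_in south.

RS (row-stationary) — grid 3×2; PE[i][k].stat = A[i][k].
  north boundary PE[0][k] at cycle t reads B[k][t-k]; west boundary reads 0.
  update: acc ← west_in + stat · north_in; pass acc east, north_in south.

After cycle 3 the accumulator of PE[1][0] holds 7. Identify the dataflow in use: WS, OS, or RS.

WS [2×3] PE[1][0] across cycles:
  after 0 — PE[1][0] acc=0, pass-E 0, pass-S 0
  after 1 — PE[1][0] acc=46, pass-E 3, pass-S 46
  after 2 — PE[1][0] acc=7, pass-E 1, pass-S 7
  after 3 — PE[1][0] acc=19, pass-E 2, pass-S 19
OS [3×3] PE[1][0] across cycles:
  after 0 — PE[1][0] acc=0, pass-E 0, pass-S 0
  after 1 — PE[1][0] acc=5, pass-E 1, pass-S 5
  after 2 — PE[1][0] acc=7, pass-E 1, pass-S 2
  after 3 — PE[1][0] acc=7, pass-E 0, pass-S 0
RS [3×2] PE[1][0] across cycles:
  after 0 — PE[1][0] acc=0, pass-E 0, pass-S 0
  after 1 — PE[1][0] acc=5, pass-E 5, pass-S 5
  after 2 — PE[1][0] acc=4, pass-E 4, pass-S 4
  after 3 — PE[1][0] acc=1, pass-E 1, pass-S 1

dataflow = OS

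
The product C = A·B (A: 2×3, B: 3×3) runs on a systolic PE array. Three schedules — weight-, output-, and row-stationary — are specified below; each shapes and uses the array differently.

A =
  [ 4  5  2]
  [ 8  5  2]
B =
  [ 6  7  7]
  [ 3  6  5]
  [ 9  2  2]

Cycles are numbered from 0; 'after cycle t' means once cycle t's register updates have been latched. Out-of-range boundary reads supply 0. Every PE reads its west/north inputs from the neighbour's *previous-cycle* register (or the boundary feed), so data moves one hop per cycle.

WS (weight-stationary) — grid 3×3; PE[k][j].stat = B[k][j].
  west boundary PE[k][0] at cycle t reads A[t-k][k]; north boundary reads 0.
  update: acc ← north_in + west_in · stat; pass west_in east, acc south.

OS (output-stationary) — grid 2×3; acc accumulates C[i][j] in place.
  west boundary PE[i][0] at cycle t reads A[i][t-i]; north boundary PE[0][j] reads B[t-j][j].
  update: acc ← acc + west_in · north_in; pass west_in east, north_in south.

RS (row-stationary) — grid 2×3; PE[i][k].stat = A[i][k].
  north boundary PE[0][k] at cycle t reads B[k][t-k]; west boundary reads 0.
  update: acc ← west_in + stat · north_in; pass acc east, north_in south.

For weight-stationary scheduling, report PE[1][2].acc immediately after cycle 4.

PE[1][2].acc = 81

Tracing WS — 3×3 array, target PE[1][2]:
  after 0 — PE[0][2] acc=0, pass-E 0, pass-S 0
  after 0 — PE[1][1] acc=0, pass-E 0, pass-S 0
  after 0 — PE[1][2] acc=0, pass-E 0, pass-S 0
  after 1 — PE[0][2] acc=0, pass-E 0, pass-S 0
  after 1 — PE[1][1] acc=0, pass-E 0, pass-S 0
  after 1 — PE[1][2] acc=0, pass-E 0, pass-S 0
  after 2 — PE[0][2] acc=28, pass-E 4, pass-S 28
  after 2 — PE[1][1] acc=58, pass-E 5, pass-S 58
  after 2 — PE[1][2] acc=0, pass-E 0, pass-S 0
  after 3 — PE[0][2] acc=56, pass-E 8, pass-S 56
  after 3 — PE[1][1] acc=86, pass-E 5, pass-S 86
  after 3 — PE[1][2] acc=53, pass-E 5, pass-S 53
  after 4 — PE[0][2] acc=0, pass-E 0, pass-S 0
  after 4 — PE[1][1] acc=0, pass-E 0, pass-S 0
  after 4 — PE[1][2] acc=81, pass-E 5, pass-S 81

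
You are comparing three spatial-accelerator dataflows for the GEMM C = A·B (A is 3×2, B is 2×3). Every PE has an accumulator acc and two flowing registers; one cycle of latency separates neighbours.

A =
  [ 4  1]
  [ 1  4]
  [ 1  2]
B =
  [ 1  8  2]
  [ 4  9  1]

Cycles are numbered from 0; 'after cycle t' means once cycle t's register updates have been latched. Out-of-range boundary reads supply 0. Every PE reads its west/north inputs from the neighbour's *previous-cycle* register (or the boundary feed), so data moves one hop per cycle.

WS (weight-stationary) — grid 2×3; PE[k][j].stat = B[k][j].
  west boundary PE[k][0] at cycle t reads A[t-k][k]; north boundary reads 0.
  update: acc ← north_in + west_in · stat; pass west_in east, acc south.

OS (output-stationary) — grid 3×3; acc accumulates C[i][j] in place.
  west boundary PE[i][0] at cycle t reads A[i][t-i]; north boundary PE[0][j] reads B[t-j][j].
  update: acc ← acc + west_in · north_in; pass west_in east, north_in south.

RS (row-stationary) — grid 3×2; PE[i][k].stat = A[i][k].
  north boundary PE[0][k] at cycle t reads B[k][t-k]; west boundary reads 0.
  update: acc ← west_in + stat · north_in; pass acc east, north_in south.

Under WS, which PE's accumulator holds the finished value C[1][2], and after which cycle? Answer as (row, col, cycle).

WS: C[1][2] accumulates in PE[1][2]:
  cycle 0: PE[1][2] → acc 0, east 0, south 0
  cycle 1: PE[1][2] → acc 0, east 0, south 0
  cycle 2: PE[1][2] → acc 0, east 0, south 0
  cycle 3: PE[1][2] → acc 9, east 1, south 9
  cycle 4: PE[1][2] → acc 6, east 4, south 6

(row, col, cycle) = (1, 2, 4)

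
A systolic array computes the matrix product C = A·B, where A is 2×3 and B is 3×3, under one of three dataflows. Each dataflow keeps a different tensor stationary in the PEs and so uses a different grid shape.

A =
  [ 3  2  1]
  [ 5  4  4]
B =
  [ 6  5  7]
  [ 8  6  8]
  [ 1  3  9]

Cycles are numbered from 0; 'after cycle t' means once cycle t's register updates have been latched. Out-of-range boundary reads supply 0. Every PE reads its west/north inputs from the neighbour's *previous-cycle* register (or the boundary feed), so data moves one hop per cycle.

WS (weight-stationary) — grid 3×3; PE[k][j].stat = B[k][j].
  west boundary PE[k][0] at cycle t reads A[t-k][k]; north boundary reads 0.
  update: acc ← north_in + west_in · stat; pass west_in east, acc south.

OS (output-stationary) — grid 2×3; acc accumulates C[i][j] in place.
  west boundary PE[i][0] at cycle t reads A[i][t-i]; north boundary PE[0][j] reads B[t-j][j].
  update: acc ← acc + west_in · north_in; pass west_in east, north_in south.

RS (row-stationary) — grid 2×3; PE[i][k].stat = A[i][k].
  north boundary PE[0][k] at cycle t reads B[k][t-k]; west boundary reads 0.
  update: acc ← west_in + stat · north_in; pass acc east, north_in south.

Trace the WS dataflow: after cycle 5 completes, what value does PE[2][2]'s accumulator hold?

PE[2][2].acc = 103

WS on a 3×3 grid — tracing PE[2][2] and its feeders:
  [0] (1,2) acc=0 (h:0 v:0)
  [0] (2,1) acc=0 (h:0 v:0)
  [0] (2,2) acc=0 (h:0 v:0)
  [1] (1,2) acc=0 (h:0 v:0)
  [1] (2,1) acc=0 (h:0 v:0)
  [1] (2,2) acc=0 (h:0 v:0)
  [2] (1,2) acc=0 (h:0 v:0)
  [2] (2,1) acc=0 (h:0 v:0)
  [2] (2,2) acc=0 (h:0 v:0)
  [3] (1,2) acc=37 (h:2 v:37)
  [3] (2,1) acc=30 (h:1 v:30)
  [3] (2,2) acc=0 (h:0 v:0)
  [4] (1,2) acc=67 (h:4 v:67)
  [4] (2,1) acc=61 (h:4 v:61)
  [4] (2,2) acc=46 (h:1 v:46)
  [5] (1,2) acc=0 (h:0 v:0)
  [5] (2,1) acc=0 (h:0 v:0)
  [5] (2,2) acc=103 (h:4 v:103)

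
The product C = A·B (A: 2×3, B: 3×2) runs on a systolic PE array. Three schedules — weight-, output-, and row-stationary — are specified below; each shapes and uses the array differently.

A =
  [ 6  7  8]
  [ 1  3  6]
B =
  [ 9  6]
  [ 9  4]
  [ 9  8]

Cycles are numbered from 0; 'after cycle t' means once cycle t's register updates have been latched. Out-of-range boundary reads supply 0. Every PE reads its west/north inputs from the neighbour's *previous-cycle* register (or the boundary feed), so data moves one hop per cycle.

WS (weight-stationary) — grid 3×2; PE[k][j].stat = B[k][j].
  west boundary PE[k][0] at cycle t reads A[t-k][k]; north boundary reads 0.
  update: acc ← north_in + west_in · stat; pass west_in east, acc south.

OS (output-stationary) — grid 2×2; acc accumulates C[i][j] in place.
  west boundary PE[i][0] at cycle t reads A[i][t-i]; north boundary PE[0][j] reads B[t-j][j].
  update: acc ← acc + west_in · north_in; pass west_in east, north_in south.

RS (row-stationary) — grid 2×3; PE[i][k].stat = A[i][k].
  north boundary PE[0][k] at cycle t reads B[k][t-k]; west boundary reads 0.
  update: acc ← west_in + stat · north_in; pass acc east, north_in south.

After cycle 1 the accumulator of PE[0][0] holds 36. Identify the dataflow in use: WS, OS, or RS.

dataflow = RS

— WS: 3×2; PE[0][0] trace:
  step 0 · PE0,0: acc=54; fwd→6 fwd↓54
  step 1 · PE0,0: acc=9; fwd→1 fwd↓9
— OS: 2×2; PE[0][0] trace:
  step 0 · PE0,0: acc=54; fwd→6 fwd↓9
  step 1 · PE0,0: acc=117; fwd→7 fwd↓9
— RS: 2×3; PE[0][0] trace:
  step 0 · PE0,0: acc=54; fwd→54 fwd↓9
  step 1 · PE0,0: acc=36; fwd→36 fwd↓6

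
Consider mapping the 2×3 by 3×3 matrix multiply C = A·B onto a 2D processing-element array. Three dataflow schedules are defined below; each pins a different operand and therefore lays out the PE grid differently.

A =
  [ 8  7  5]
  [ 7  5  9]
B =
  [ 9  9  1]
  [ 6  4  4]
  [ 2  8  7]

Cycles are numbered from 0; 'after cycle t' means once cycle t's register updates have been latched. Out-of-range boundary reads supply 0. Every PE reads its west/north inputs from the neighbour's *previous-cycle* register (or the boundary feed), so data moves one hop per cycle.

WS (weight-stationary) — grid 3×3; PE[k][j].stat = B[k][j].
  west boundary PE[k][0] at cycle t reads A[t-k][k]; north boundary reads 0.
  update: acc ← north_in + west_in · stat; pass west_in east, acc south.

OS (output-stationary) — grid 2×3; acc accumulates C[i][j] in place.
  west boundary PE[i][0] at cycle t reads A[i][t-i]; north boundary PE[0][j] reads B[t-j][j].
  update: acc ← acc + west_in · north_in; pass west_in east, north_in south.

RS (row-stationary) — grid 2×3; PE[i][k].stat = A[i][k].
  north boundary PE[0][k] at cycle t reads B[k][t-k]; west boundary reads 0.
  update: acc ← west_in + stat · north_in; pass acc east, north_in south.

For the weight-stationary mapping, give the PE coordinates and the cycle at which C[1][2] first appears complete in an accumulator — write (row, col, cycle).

Under WS, C[1][2] lands at PE[2][2]:
  [0] (2,2) acc=0 (h:0 v:0)
  [1] (2,2) acc=0 (h:0 v:0)
  [2] (2,2) acc=0 (h:0 v:0)
  [3] (2,2) acc=0 (h:0 v:0)
  [4] (2,2) acc=71 (h:5 v:71)
  [5] (2,2) acc=90 (h:9 v:90)

(row, col, cycle) = (2, 2, 5)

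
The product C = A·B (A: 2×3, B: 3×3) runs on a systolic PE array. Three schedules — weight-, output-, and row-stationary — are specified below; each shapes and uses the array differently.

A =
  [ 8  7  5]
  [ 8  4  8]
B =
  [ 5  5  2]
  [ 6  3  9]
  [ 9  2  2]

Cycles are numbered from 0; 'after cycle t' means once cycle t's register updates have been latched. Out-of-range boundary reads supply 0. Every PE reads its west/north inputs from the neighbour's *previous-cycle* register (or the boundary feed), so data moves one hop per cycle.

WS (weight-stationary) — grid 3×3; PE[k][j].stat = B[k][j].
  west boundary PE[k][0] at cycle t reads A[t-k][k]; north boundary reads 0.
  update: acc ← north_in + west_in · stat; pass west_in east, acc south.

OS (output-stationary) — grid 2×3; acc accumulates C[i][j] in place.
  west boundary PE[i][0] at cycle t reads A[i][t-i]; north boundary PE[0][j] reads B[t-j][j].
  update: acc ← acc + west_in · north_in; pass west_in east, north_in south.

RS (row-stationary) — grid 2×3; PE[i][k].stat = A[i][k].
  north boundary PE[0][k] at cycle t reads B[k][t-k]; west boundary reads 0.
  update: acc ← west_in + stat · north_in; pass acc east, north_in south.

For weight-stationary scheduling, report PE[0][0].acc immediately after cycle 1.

PE[0][0].acc = 40

WS 3×3: PE[0][0] cycle-by-cycle (with neighbour feeds):
  after 0 — PE[0][0] acc=40, pass-E 8, pass-S 40
  after 1 — PE[0][0] acc=40, pass-E 8, pass-S 40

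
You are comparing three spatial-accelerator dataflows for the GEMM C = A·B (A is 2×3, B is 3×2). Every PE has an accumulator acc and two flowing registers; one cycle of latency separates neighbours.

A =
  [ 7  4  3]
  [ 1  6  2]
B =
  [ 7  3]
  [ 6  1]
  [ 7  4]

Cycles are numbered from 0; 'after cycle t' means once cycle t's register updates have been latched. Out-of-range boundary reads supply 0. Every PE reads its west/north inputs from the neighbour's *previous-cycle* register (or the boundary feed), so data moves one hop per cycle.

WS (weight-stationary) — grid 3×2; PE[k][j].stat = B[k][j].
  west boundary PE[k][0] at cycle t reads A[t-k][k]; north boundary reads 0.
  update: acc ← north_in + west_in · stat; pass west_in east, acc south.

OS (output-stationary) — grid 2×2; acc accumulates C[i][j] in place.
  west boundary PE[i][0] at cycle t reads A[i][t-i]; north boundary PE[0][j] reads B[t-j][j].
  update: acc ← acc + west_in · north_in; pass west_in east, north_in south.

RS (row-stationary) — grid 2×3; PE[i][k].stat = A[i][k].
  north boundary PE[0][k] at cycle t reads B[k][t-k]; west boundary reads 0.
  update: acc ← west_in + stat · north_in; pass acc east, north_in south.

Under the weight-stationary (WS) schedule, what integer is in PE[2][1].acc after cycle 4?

WS 3×2: PE[2][1] cycle-by-cycle (with neighbour feeds):
  0: (1,1).acc=0  regs=<0,0>
  0: (2,0).acc=0  regs=<0,0>
  0: (2,1).acc=0  regs=<0,0>
  1: (1,1).acc=0  regs=<0,0>
  1: (2,0).acc=0  regs=<0,0>
  1: (2,1).acc=0  regs=<0,0>
  2: (1,1).acc=25  regs=<4,25>
  2: (2,0).acc=94  regs=<3,94>
  2: (2,1).acc=0  regs=<0,0>
  3: (1,1).acc=9  regs=<6,9>
  3: (2,0).acc=57  regs=<2,57>
  3: (2,1).acc=37  regs=<3,37>
  4: (1,1).acc=0  regs=<0,0>
  4: (2,0).acc=0  regs=<0,0>
  4: (2,1).acc=17  regs=<2,17>

PE[2][1].acc = 17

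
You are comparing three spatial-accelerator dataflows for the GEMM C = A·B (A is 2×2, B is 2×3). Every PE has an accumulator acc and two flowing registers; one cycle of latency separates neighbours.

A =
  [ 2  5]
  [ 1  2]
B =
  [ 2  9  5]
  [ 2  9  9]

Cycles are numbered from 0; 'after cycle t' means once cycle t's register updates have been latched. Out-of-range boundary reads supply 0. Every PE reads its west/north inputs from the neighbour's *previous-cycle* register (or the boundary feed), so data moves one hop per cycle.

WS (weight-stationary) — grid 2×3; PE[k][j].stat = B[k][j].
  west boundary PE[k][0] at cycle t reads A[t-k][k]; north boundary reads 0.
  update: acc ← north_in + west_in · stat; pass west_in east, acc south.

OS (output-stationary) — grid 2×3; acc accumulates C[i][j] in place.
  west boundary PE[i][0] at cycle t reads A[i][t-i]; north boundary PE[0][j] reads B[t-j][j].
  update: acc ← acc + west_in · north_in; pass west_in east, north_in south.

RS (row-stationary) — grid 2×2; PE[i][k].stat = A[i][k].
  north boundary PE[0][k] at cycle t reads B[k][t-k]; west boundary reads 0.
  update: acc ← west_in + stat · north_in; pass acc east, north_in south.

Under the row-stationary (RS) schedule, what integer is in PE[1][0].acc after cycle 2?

RS 2×2: PE[1][0] cycle-by-cycle (with neighbour feeds):
  0: (0,0).acc=4  regs=<4,2>
  0: (1,0).acc=0  regs=<0,0>
  1: (0,0).acc=18  regs=<18,9>
  1: (1,0).acc=2  regs=<2,2>
  2: (0,0).acc=10  regs=<10,5>
  2: (1,0).acc=9  regs=<9,9>

PE[1][0].acc = 9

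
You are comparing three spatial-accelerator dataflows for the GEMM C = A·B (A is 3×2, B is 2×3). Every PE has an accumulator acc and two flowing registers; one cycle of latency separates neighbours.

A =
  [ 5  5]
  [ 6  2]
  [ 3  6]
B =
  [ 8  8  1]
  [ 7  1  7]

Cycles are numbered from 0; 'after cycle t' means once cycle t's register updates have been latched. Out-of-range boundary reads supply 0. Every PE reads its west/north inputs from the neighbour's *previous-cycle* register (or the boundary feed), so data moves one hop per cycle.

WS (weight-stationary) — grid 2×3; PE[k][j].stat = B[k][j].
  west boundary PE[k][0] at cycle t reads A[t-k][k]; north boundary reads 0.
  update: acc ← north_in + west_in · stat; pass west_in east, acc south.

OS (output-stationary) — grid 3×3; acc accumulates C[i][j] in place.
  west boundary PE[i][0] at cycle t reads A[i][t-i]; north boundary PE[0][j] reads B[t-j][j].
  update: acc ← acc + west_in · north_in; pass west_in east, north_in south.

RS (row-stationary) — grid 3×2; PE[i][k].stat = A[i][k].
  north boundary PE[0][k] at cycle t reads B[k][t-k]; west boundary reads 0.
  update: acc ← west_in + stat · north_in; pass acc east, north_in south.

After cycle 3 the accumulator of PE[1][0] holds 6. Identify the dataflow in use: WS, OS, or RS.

dataflow = RS

WS (2×3 grid), PE[1][0]:
  step 0 · PE1,0: acc=0; fwd→0 fwd↓0
  step 1 · PE1,0: acc=75; fwd→5 fwd↓75
  step 2 · PE1,0: acc=62; fwd→2 fwd↓62
  step 3 · PE1,0: acc=66; fwd→6 fwd↓66
OS (3×3 grid), PE[1][0]:
  step 0 · PE1,0: acc=0; fwd→0 fwd↓0
  step 1 · PE1,0: acc=48; fwd→6 fwd↓8
  step 2 · PE1,0: acc=62; fwd→2 fwd↓7
  step 3 · PE1,0: acc=62; fwd→0 fwd↓0
RS (3×2 grid), PE[1][0]:
  step 0 · PE1,0: acc=0; fwd→0 fwd↓0
  step 1 · PE1,0: acc=48; fwd→48 fwd↓8
  step 2 · PE1,0: acc=48; fwd→48 fwd↓8
  step 3 · PE1,0: acc=6; fwd→6 fwd↓1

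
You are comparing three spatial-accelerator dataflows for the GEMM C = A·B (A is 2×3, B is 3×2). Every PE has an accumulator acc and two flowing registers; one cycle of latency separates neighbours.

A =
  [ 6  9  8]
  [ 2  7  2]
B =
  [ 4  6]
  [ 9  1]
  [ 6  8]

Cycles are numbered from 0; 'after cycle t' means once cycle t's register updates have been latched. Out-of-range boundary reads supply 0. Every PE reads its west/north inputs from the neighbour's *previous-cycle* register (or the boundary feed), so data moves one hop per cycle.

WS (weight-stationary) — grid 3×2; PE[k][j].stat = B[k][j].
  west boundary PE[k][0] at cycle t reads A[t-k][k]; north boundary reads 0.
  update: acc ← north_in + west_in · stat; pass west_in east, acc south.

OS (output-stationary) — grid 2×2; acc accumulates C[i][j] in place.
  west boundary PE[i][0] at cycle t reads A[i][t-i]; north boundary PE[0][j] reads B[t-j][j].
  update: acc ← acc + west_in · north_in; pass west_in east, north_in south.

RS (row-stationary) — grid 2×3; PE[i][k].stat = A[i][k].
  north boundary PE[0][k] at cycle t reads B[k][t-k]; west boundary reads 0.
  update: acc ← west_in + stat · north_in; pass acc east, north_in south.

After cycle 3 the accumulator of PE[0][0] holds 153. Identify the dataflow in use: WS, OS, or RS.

Under WS (3×2), PE[0][0]:
  step 0 · PE0,0: acc=24; fwd→6 fwd↓24
  step 1 · PE0,0: acc=8; fwd→2 fwd↓8
  step 2 · PE0,0: acc=0; fwd→0 fwd↓0
  step 3 · PE0,0: acc=0; fwd→0 fwd↓0
Under OS (2×2), PE[0][0]:
  step 0 · PE0,0: acc=24; fwd→6 fwd↓4
  step 1 · PE0,0: acc=105; fwd→9 fwd↓9
  step 2 · PE0,0: acc=153; fwd→8 fwd↓6
  step 3 · PE0,0: acc=153; fwd→0 fwd↓0
Under RS (2×3), PE[0][0]:
  step 0 · PE0,0: acc=24; fwd→24 fwd↓4
  step 1 · PE0,0: acc=36; fwd→36 fwd↓6
  step 2 · PE0,0: acc=0; fwd→0 fwd↓0
  step 3 · PE0,0: acc=0; fwd→0 fwd↓0

dataflow = OS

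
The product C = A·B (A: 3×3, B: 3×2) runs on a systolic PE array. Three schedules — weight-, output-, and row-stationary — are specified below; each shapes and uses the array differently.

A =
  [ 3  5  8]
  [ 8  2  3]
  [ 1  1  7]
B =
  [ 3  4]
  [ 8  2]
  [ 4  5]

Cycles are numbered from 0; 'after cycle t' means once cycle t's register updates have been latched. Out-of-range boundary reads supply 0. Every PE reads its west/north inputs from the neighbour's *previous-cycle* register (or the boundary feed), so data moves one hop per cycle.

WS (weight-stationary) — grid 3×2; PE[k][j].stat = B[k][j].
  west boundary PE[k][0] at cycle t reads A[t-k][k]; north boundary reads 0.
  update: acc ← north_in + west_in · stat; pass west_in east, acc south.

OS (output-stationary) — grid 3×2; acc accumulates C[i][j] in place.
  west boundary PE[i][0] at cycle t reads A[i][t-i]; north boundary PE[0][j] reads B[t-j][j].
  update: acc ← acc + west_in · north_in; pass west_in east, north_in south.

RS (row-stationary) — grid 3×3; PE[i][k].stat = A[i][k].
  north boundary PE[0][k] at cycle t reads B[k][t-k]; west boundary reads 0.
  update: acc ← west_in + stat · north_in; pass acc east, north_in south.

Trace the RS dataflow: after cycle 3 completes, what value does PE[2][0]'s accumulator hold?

Tracing RS — 3×3 array, target PE[2][0]:
  @0  [1,0]  acc 0  |  →0  ↓0
  @0  [2,0]  acc 0  |  →0  ↓0
  @1  [1,0]  acc 24  |  →24  ↓3
  @1  [2,0]  acc 0  |  →0  ↓0
  @2  [1,0]  acc 32  |  →32  ↓4
  @2  [2,0]  acc 3  |  →3  ↓3
  @3  [1,0]  acc 0  |  →0  ↓0
  @3  [2,0]  acc 4  |  →4  ↓4

PE[2][0].acc = 4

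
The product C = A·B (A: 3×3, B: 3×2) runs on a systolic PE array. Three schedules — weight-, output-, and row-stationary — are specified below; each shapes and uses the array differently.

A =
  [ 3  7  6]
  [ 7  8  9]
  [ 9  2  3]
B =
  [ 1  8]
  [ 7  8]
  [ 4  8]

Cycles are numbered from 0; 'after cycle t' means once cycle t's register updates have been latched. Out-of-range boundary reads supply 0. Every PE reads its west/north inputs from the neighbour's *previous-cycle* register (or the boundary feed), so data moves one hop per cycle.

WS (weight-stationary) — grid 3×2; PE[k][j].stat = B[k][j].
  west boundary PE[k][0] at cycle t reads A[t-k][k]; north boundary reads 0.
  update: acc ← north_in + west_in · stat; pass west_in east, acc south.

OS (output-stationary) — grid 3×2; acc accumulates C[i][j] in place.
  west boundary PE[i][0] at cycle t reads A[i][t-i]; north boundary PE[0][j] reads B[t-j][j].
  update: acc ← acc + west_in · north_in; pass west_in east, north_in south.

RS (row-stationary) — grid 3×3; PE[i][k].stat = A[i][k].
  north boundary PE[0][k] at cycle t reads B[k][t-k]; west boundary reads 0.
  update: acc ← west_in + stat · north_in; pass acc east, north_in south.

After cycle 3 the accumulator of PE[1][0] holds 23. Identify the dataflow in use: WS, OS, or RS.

dataflow = WS

WS (3×2 grid), PE[1][0]:
  t=0 PE[1][0]: acc=0 h=0 v=0
  t=1 PE[1][0]: acc=52 h=7 v=52
  t=2 PE[1][0]: acc=63 h=8 v=63
  t=3 PE[1][0]: acc=23 h=2 v=23
OS (3×2 grid), PE[1][0]:
  t=0 PE[1][0]: acc=0 h=0 v=0
  t=1 PE[1][0]: acc=7 h=7 v=1
  t=2 PE[1][0]: acc=63 h=8 v=7
  t=3 PE[1][0]: acc=99 h=9 v=4
RS (3×3 grid), PE[1][0]:
  t=0 PE[1][0]: acc=0 h=0 v=0
  t=1 PE[1][0]: acc=7 h=7 v=1
  t=2 PE[1][0]: acc=56 h=56 v=8
  t=3 PE[1][0]: acc=0 h=0 v=0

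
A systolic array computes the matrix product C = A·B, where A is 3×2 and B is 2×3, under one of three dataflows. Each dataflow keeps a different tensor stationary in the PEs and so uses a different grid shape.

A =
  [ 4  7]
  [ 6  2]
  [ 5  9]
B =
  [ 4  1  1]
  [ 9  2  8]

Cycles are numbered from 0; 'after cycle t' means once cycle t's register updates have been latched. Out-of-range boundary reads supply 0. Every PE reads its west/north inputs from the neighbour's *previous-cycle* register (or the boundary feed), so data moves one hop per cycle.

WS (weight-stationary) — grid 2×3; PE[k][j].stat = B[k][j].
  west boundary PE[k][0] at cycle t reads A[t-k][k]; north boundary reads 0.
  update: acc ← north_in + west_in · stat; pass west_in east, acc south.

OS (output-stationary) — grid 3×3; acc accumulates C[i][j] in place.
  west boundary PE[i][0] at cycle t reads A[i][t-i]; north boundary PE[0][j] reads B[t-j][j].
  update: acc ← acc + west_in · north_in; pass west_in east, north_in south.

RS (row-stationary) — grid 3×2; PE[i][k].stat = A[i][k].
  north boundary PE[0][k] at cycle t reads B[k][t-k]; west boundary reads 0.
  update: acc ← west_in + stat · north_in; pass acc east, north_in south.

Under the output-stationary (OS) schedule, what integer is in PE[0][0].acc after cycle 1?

PE[0][0].acc = 79

OS 3×3: PE[0][0] cycle-by-cycle (with neighbour feeds):
  c0 r0c0: 16 / 4 / 4
  c1 r0c0: 79 / 7 / 9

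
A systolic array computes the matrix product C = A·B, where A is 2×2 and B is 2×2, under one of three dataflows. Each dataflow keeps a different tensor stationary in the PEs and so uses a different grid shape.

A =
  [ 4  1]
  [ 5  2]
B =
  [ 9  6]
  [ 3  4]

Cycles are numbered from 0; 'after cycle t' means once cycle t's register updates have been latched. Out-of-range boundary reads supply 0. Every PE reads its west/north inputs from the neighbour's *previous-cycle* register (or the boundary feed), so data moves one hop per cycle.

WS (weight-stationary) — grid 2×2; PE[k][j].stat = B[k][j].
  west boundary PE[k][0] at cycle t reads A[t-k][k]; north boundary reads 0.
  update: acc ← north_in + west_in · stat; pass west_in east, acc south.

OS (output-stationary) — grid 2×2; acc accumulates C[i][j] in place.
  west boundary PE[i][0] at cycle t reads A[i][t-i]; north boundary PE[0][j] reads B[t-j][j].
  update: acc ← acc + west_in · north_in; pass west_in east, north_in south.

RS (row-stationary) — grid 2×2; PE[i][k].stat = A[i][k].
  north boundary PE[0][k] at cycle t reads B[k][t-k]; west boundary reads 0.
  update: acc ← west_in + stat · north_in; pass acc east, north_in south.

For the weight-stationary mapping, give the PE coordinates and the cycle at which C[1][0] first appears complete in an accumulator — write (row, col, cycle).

(row, col, cycle) = (1, 0, 2)

WS — PE[1][0] is where C[1][0] collects:
  after 0 — PE[1][0] acc=0, pass-E 0, pass-S 0
  after 1 — PE[1][0] acc=39, pass-E 1, pass-S 39
  after 2 — PE[1][0] acc=51, pass-E 2, pass-S 51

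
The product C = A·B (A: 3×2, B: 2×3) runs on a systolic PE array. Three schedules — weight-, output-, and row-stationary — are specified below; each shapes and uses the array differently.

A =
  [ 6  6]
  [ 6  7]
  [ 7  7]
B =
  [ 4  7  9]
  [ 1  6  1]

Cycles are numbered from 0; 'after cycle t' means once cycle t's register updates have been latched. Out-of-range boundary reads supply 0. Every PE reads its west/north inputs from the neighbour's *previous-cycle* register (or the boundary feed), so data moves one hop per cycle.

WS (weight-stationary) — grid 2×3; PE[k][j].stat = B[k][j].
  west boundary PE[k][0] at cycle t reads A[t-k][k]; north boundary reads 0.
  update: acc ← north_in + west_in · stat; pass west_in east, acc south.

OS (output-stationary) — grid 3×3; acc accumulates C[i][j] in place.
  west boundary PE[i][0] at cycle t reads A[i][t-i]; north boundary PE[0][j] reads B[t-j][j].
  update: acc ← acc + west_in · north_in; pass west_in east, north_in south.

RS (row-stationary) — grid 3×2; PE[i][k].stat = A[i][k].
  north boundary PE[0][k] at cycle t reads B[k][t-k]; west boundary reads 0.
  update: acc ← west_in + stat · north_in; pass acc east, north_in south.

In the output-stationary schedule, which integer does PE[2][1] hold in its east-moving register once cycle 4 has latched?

OS (3×3). Following PE[2][1] plus its west/north inputs:
  c0 r1c1: 0 / 0 / 0
  c0 r2c0: 0 / 0 / 0
  c0 r2c1: 0 / 0 / 0
  c1 r1c1: 0 / 0 / 0
  c1 r2c0: 0 / 0 / 0
  c1 r2c1: 0 / 0 / 0
  c2 r1c1: 42 / 6 / 7
  c2 r2c0: 28 / 7 / 4
  c2 r2c1: 0 / 0 / 0
  c3 r1c1: 84 / 7 / 6
  c3 r2c0: 35 / 7 / 1
  c3 r2c1: 49 / 7 / 7
  c4 r1c1: 84 / 0 / 0
  c4 r2c0: 35 / 0 / 0
  c4 r2c1: 91 / 7 / 6

register = 7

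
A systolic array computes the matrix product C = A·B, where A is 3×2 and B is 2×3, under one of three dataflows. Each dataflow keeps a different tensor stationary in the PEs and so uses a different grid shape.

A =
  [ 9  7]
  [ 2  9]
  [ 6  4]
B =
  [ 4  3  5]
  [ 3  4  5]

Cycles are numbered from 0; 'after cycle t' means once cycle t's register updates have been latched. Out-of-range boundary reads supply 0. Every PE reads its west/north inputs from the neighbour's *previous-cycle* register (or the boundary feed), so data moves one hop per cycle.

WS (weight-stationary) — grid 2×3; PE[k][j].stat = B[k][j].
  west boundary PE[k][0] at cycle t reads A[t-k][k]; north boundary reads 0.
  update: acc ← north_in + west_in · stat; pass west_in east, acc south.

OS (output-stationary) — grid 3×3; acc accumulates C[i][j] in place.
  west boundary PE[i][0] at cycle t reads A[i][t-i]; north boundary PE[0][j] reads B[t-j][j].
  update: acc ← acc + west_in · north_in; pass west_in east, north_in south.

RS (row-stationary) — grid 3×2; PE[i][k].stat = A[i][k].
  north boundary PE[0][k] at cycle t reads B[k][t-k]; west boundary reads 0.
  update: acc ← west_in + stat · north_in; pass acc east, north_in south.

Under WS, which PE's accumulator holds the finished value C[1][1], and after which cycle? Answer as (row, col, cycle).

WS: C[1][1] accumulates in PE[1][1]:
  @0  [1,1]  acc 0  |  →0  ↓0
  @1  [1,1]  acc 0  |  →0  ↓0
  @2  [1,1]  acc 55  |  →7  ↓55
  @3  [1,1]  acc 42  |  →9  ↓42

(row, col, cycle) = (1, 1, 3)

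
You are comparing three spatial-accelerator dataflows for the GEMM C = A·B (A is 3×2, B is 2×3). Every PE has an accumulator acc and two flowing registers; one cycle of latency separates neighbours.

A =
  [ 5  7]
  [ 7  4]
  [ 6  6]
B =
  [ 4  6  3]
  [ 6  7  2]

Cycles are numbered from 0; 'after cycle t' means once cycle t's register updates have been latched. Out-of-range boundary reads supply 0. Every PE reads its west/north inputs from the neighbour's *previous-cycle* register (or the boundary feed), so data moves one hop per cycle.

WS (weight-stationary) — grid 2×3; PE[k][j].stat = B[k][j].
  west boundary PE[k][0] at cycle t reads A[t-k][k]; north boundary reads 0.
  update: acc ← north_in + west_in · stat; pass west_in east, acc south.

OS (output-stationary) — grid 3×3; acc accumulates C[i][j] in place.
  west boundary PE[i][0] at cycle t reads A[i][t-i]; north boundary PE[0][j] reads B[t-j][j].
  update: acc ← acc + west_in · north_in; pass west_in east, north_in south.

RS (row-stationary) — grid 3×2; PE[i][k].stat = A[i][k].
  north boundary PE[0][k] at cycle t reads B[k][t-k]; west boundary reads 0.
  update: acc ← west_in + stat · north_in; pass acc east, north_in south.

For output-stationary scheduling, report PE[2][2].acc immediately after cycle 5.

OS (3×3). Following PE[2][2] plus its west/north inputs:
  [0] (1,2) acc=0 (h:0 v:0)
  [0] (2,1) acc=0 (h:0 v:0)
  [0] (2,2) acc=0 (h:0 v:0)
  [1] (1,2) acc=0 (h:0 v:0)
  [1] (2,1) acc=0 (h:0 v:0)
  [1] (2,2) acc=0 (h:0 v:0)
  [2] (1,2) acc=0 (h:0 v:0)
  [2] (2,1) acc=0 (h:0 v:0)
  [2] (2,2) acc=0 (h:0 v:0)
  [3] (1,2) acc=21 (h:7 v:3)
  [3] (2,1) acc=36 (h:6 v:6)
  [3] (2,2) acc=0 (h:0 v:0)
  [4] (1,2) acc=29 (h:4 v:2)
  [4] (2,1) acc=78 (h:6 v:7)
  [4] (2,2) acc=18 (h:6 v:3)
  [5] (1,2) acc=29 (h:0 v:0)
  [5] (2,1) acc=78 (h:0 v:0)
  [5] (2,2) acc=30 (h:6 v:2)

PE[2][2].acc = 30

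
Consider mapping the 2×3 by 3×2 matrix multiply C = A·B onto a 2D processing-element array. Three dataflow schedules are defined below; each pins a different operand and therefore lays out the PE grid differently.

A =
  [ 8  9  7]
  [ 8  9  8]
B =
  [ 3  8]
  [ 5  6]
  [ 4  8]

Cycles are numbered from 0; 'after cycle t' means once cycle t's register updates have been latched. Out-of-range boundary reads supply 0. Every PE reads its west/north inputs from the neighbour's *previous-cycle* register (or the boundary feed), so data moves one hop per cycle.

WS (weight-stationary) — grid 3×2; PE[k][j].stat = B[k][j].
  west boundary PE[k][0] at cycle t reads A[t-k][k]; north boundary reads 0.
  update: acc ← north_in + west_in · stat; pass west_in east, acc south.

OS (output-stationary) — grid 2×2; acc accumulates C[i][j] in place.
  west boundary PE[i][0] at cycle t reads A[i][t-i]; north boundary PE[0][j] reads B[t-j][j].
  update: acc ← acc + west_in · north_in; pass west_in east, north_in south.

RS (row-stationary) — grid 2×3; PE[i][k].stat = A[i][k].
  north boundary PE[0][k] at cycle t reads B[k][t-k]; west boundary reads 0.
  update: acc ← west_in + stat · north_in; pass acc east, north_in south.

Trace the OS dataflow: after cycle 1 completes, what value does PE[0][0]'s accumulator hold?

OS on a 2×2 grid — tracing PE[0][0] and its feeders:
  step 0 · PE0,0: acc=24; fwd→8 fwd↓3
  step 1 · PE0,0: acc=69; fwd→9 fwd↓5

PE[0][0].acc = 69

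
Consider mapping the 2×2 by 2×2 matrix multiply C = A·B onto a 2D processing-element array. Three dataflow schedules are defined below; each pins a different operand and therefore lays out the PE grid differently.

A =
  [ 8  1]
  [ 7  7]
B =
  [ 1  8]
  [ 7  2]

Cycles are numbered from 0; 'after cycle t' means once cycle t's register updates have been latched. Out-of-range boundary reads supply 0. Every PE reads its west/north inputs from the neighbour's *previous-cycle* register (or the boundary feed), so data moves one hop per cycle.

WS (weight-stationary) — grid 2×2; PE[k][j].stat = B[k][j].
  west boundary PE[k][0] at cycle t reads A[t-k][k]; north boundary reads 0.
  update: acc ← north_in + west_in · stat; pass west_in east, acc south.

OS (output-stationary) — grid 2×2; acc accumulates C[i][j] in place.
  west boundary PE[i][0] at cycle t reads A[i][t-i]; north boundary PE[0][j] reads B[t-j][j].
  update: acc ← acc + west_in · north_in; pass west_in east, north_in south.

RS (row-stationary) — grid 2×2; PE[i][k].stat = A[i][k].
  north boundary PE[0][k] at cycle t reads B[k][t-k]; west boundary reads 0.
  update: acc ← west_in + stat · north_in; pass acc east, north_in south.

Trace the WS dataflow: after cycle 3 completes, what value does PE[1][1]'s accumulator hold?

Tracing WS — 2×2 array, target PE[1][1]:
  step 0 · PE0,1: acc=0; fwd→0 fwd↓0
  step 0 · PE1,0: acc=0; fwd→0 fwd↓0
  step 0 · PE1,1: acc=0; fwd→0 fwd↓0
  step 1 · PE0,1: acc=64; fwd→8 fwd↓64
  step 1 · PE1,0: acc=15; fwd→1 fwd↓15
  step 1 · PE1,1: acc=0; fwd→0 fwd↓0
  step 2 · PE0,1: acc=56; fwd→7 fwd↓56
  step 2 · PE1,0: acc=56; fwd→7 fwd↓56
  step 2 · PE1,1: acc=66; fwd→1 fwd↓66
  step 3 · PE0,1: acc=0; fwd→0 fwd↓0
  step 3 · PE1,0: acc=0; fwd→0 fwd↓0
  step 3 · PE1,1: acc=70; fwd→7 fwd↓70

PE[1][1].acc = 70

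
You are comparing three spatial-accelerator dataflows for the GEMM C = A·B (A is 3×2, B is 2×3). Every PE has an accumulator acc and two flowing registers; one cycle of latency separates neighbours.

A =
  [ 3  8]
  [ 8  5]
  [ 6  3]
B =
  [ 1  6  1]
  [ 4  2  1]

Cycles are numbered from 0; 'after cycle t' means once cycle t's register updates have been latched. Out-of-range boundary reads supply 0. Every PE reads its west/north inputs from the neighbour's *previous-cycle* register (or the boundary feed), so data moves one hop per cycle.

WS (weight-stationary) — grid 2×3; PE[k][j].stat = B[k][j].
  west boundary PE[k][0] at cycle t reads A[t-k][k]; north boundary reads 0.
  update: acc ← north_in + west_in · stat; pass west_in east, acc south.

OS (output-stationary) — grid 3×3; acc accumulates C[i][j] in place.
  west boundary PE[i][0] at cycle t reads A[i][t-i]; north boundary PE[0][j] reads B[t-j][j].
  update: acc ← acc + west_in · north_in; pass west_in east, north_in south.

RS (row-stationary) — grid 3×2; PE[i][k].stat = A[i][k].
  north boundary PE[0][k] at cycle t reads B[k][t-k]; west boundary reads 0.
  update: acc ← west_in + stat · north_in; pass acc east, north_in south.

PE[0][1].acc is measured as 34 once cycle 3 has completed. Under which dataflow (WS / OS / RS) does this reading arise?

WS (2×3 grid), PE[0][1]:
  step 0 · PE0,1: acc=0; fwd→0 fwd↓0
  step 1 · PE0,1: acc=18; fwd→3 fwd↓18
  step 2 · PE0,1: acc=48; fwd→8 fwd↓48
  step 3 · PE0,1: acc=36; fwd→6 fwd↓36
OS (3×3 grid), PE[0][1]:
  step 0 · PE0,1: acc=0; fwd→0 fwd↓0
  step 1 · PE0,1: acc=18; fwd→3 fwd↓6
  step 2 · PE0,1: acc=34; fwd→8 fwd↓2
  step 3 · PE0,1: acc=34; fwd→0 fwd↓0
RS (3×2 grid), PE[0][1]:
  step 0 · PE0,1: acc=0; fwd→0 fwd↓0
  step 1 · PE0,1: acc=35; fwd→35 fwd↓4
  step 2 · PE0,1: acc=34; fwd→34 fwd↓2
  step 3 · PE0,1: acc=11; fwd→11 fwd↓1

dataflow = OS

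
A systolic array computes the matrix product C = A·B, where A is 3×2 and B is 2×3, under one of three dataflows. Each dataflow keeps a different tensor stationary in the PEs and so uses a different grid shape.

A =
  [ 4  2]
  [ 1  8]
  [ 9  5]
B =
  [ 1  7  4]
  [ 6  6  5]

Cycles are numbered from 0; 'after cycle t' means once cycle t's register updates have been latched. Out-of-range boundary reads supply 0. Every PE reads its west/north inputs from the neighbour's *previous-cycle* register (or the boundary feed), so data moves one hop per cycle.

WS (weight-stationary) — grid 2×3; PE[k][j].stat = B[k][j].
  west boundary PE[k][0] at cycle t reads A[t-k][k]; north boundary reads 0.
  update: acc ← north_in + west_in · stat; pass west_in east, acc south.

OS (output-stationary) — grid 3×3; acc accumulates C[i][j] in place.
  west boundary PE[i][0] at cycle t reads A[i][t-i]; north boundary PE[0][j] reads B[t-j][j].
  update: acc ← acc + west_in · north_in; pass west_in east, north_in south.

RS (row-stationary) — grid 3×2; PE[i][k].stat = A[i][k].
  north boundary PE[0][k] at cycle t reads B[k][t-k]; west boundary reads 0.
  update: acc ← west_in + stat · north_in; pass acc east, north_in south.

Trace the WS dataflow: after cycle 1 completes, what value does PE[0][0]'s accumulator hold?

PE[0][0].acc = 1

WS on a 2×3 grid — tracing PE[0][0] and its feeders:
  [0] (0,0) acc=4 (h:4 v:4)
  [1] (0,0) acc=1 (h:1 v:1)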